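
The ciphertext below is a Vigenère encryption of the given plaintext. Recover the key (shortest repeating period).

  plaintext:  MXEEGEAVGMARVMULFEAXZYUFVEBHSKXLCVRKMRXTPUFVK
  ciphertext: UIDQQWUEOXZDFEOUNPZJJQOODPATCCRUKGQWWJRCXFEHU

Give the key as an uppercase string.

  i= 0: U-M =  8 → I
  i= 1: I-X = 11 → L
  i= 2: D-E = 25 → Z
  i= 3: Q-E = 12 → M
  i= 4: Q-G = 10 → K
  i= 5: W-E = 18 → S
  i= 6: U-A = 20 → U
  i= 7: E-V =  9 → J
  i= 8: O-G =  8 → I
  i= 9: X-M = 11 → L
  i=10: Z-A = 25 → Z
  i=11: D-R = 12 → M
  i=12: F-V = 10 → K
  i=13: E-M = 18 → S
  i=14: O-U = 20 → U
  i=15: U-L =  9 → J
  i=16: N-F =  8 → I
  i=17: P-E = 11 → L
  i=18: Z-A = 25 → Z
  i=19: J-X = 12 → M
  i=20: J-Z = 10 → K
  i=21: Q-Y = 18 → S
  i=22: O-U = 20 → U
  i=23: O-F =  9 → J
  i=24: D-V =  8 → I
  i=25: P-E = 11 → L
  i=26: A-B = 25 → Z
  i=27: T-H = 12 → M
  i=28: C-S = 10 → K
  i=29: C-K = 18 → S
  i=30: R-X = 20 → U
  i=31: U-L =  9 → J
  i=32: K-C =  8 → I
  i=33: G-V = 11 → L
  i=34: Q-R = 25 → Z
  i=35: W-K = 12 → M
  i=36: W-M = 10 → K
  i=37: J-R = 18 → S
  i=38: R-X = 20 → U
  i=39: C-T =  9 → J
  i=40: X-P =  8 → I
  i=41: F-U = 11 → L
  i=42: E-F = 25 → Z
  i=43: H-V = 12 → M
  i=44: U-K = 10 → K
  shifts repeat with period 8: ILZMKSUJ

ILZMKSUJ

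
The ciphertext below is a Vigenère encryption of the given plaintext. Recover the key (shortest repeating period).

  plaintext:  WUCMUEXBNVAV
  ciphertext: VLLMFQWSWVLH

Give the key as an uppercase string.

ZRJALM

  i= 0: V-W = 25 → Z
  i= 1: L-U = 17 → R
  i= 2: L-C =  9 → J
  i= 3: M-M =  0 → A
  i= 4: F-U = 11 → L
  i= 5: Q-E = 12 → M
  i= 6: W-X = 25 → Z
  i= 7: S-B = 17 → R
  i= 8: W-N =  9 → J
  i= 9: V-V =  0 → A
  i=10: L-A = 11 → L
  i=11: H-V = 12 → M
  shifts repeat with period 6: ZRJALM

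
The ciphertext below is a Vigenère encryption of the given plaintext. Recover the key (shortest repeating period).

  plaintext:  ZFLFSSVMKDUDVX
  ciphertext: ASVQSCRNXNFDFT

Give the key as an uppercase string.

BNKLAKW

  i= 0: A-Z =  1 → B
  i= 1: S-F = 13 → N
  i= 2: V-L = 10 → K
  i= 3: Q-F = 11 → L
  i= 4: S-S =  0 → A
  i= 5: C-S = 10 → K
  i= 6: R-V = 22 → W
  i= 7: N-M =  1 → B
  i= 8: X-K = 13 → N
  i= 9: N-D = 10 → K
  i=10: F-U = 11 → L
  i=11: D-D =  0 → A
  i=12: F-V = 10 → K
  i=13: T-X = 22 → W
  shifts repeat with period 7: BNKLAKW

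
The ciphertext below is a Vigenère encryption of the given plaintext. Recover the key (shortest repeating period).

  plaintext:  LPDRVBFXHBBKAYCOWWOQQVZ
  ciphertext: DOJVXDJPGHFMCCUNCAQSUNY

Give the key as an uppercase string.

  i= 0: D-L = 18 → S
  i= 1: O-P = 25 → Z
  i= 2: J-D =  6 → G
  i= 3: V-R =  4 → E
  i= 4: X-V =  2 → C
  i= 5: D-B =  2 → C
  i= 6: J-F =  4 → E
  i= 7: P-X = 18 → S
  i= 8: G-H = 25 → Z
  i= 9: H-B =  6 → G
  i=10: F-B =  4 → E
  i=11: M-K =  2 → C
  i=12: C-A =  2 → C
  i=13: C-Y =  4 → E
  i=14: U-C = 18 → S
  i=15: N-O = 25 → Z
  i=16: C-W =  6 → G
  i=17: A-W =  4 → E
  i=18: Q-O =  2 → C
  i=19: S-Q =  2 → C
  i=20: U-Q =  4 → E
  i=21: N-V = 18 → S
  i=22: Y-Z = 25 → Z
  shifts repeat with period 7: SZGECCE

SZGECCE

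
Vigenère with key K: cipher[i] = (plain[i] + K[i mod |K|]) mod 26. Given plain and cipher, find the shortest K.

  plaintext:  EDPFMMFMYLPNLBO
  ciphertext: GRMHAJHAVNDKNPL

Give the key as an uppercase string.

COX

  i= 0: G-E =  2 → C
  i= 1: R-D = 14 → O
  i= 2: M-P = 23 → X
  i= 3: H-F =  2 → C
  i= 4: A-M = 14 → O
  i= 5: J-M = 23 → X
  i= 6: H-F =  2 → C
  i= 7: A-M = 14 → O
  i= 8: V-Y = 23 → X
  i= 9: N-L =  2 → C
  i=10: D-P = 14 → O
  i=11: K-N = 23 → X
  i=12: N-L =  2 → C
  i=13: P-B = 14 → O
  i=14: L-O = 23 → X
  shifts repeat with period 3: COX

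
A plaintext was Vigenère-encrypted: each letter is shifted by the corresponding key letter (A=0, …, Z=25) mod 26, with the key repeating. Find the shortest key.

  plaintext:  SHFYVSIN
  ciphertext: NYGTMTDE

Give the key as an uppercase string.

VRB

  i= 0: N-S = 21 → V
  i= 1: Y-H = 17 → R
  i= 2: G-F =  1 → B
  i= 3: T-Y = 21 → V
  i= 4: M-V = 17 → R
  i= 5: T-S =  1 → B
  i= 6: D-I = 21 → V
  i= 7: E-N = 17 → R
  shifts repeat with period 3: VRB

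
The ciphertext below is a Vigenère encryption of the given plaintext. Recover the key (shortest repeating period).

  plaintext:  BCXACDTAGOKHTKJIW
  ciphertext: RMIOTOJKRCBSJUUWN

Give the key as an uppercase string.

  i= 0: R-B = 16 → Q
  i= 1: M-C = 10 → K
  i= 2: I-X = 11 → L
  i= 3: O-A = 14 → O
  i= 4: T-C = 17 → R
  i= 5: O-D = 11 → L
  i= 6: J-T = 16 → Q
  i= 7: K-A = 10 → K
  i= 8: R-G = 11 → L
  i= 9: C-O = 14 → O
  i=10: B-K = 17 → R
  i=11: S-H = 11 → L
  i=12: J-T = 16 → Q
  i=13: U-K = 10 → K
  i=14: U-J = 11 → L
  i=15: W-I = 14 → O
  i=16: N-W = 17 → R
  shifts repeat with period 6: QKLORL

QKLORL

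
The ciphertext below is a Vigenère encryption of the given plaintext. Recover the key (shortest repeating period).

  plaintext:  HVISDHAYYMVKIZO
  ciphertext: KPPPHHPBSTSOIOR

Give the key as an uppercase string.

  i= 0: K-H =  3 → D
  i= 1: P-V = 20 → U
  i= 2: P-I =  7 → H
  i= 3: P-S = 23 → X
  i= 4: H-D =  4 → E
  i= 5: H-H =  0 → A
  i= 6: P-A = 15 → P
  i= 7: B-Y =  3 → D
  i= 8: S-Y = 20 → U
  i= 9: T-M =  7 → H
  i=10: S-V = 23 → X
  i=11: O-K =  4 → E
  i=12: I-I =  0 → A
  i=13: O-Z = 15 → P
  i=14: R-O =  3 → D
  shifts repeat with period 7: DUHXEAP

DUHXEAP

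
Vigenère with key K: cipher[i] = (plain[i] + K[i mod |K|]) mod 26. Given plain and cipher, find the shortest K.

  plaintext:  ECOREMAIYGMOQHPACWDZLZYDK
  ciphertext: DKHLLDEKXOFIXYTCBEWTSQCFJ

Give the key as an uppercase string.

ZITUHREC

  i= 0: D-E = 25 → Z
  i= 1: K-C =  8 → I
  i= 2: H-O = 19 → T
  i= 3: L-R = 20 → U
  i= 4: L-E =  7 → H
  i= 5: D-M = 17 → R
  i= 6: E-A =  4 → E
  i= 7: K-I =  2 → C
  i= 8: X-Y = 25 → Z
  i= 9: O-G =  8 → I
  i=10: F-M = 19 → T
  i=11: I-O = 20 → U
  i=12: X-Q =  7 → H
  i=13: Y-H = 17 → R
  i=14: T-P =  4 → E
  i=15: C-A =  2 → C
  i=16: B-C = 25 → Z
  i=17: E-W =  8 → I
  i=18: W-D = 19 → T
  i=19: T-Z = 20 → U
  i=20: S-L =  7 → H
  i=21: Q-Z = 17 → R
  i=22: C-Y =  4 → E
  i=23: F-D =  2 → C
  i=24: J-K = 25 → Z
  shifts repeat with period 8: ZITUHREC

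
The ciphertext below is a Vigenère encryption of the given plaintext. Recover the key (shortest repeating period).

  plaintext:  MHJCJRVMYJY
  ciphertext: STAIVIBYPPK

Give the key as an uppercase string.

  i= 0: S-M =  6 → G
  i= 1: T-H = 12 → M
  i= 2: A-J = 17 → R
  i= 3: I-C =  6 → G
  i= 4: V-J = 12 → M
  i= 5: I-R = 17 → R
  i= 6: B-V =  6 → G
  i= 7: Y-M = 12 → M
  i= 8: P-Y = 17 → R
  i= 9: P-J =  6 → G
  i=10: K-Y = 12 → M
  shifts repeat with period 3: GMR

GMR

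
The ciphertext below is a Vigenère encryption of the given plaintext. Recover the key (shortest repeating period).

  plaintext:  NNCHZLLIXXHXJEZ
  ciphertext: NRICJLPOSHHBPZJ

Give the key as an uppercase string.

  i= 0: N-N =  0 → A
  i= 1: R-N =  4 → E
  i= 2: I-C =  6 → G
  i= 3: C-H = 21 → V
  i= 4: J-Z = 10 → K
  i= 5: L-L =  0 → A
  i= 6: P-L =  4 → E
  i= 7: O-I =  6 → G
  i= 8: S-X = 21 → V
  i= 9: H-X = 10 → K
  i=10: H-H =  0 → A
  i=11: B-X =  4 → E
  i=12: P-J =  6 → G
  i=13: Z-E = 21 → V
  i=14: J-Z = 10 → K
  shifts repeat with period 5: AEGVK

AEGVK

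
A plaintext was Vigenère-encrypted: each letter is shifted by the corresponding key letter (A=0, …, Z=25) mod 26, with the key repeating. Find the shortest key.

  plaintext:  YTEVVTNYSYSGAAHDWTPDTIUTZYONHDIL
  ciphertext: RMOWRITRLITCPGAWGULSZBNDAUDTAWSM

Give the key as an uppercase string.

  i= 0: R-Y = 19 → T
  i= 1: M-T = 19 → T
  i= 2: O-E = 10 → K
  i= 3: W-V =  1 → B
  i= 4: R-V = 22 → W
  i= 5: I-T = 15 → P
  i= 6: T-N =  6 → G
  i= 7: R-Y = 19 → T
  i= 8: L-S = 19 → T
  i= 9: I-Y = 10 → K
  i=10: T-S =  1 → B
  i=11: C-G = 22 → W
  i=12: P-A = 15 → P
  i=13: G-A =  6 → G
  i=14: A-H = 19 → T
  i=15: W-D = 19 → T
  i=16: G-W = 10 → K
  i=17: U-T =  1 → B
  i=18: L-P = 22 → W
  i=19: S-D = 15 → P
  i=20: Z-T =  6 → G
  i=21: B-I = 19 → T
  i=22: N-U = 19 → T
  i=23: D-T = 10 → K
  i=24: A-Z =  1 → B
  i=25: U-Y = 22 → W
  i=26: D-O = 15 → P
  i=27: T-N =  6 → G
  i=28: A-H = 19 → T
  i=29: W-D = 19 → T
  i=30: S-I = 10 → K
  i=31: M-L =  1 → B
  shifts repeat with period 7: TTKBWPG

TTKBWPG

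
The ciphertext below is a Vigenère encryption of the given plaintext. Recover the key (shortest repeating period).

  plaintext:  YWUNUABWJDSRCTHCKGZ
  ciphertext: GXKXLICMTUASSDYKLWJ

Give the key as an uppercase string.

IBQKR

  i= 0: G-Y =  8 → I
  i= 1: X-W =  1 → B
  i= 2: K-U = 16 → Q
  i= 3: X-N = 10 → K
  i= 4: L-U = 17 → R
  i= 5: I-A =  8 → I
  i= 6: C-B =  1 → B
  i= 7: M-W = 16 → Q
  i= 8: T-J = 10 → K
  i= 9: U-D = 17 → R
  i=10: A-S =  8 → I
  i=11: S-R =  1 → B
  i=12: S-C = 16 → Q
  i=13: D-T = 10 → K
  i=14: Y-H = 17 → R
  i=15: K-C =  8 → I
  i=16: L-K =  1 → B
  i=17: W-G = 16 → Q
  i=18: J-Z = 10 → K
  shifts repeat with period 5: IBQKR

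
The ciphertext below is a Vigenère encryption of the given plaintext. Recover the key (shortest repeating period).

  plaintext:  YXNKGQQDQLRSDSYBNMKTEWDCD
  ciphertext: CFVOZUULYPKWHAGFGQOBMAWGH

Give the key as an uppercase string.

  i= 0: C-Y =  4 → E
  i= 1: F-X =  8 → I
  i= 2: V-N =  8 → I
  i= 3: O-K =  4 → E
  i= 4: Z-G = 19 → T
  i= 5: U-Q =  4 → E
  i= 6: U-Q =  4 → E
  i= 7: L-D =  8 → I
  i= 8: Y-Q =  8 → I
  i= 9: P-L =  4 → E
  i=10: K-R = 19 → T
  i=11: W-S =  4 → E
  i=12: H-D =  4 → E
  i=13: A-S =  8 → I
  i=14: G-Y =  8 → I
  i=15: F-B =  4 → E
  i=16: G-N = 19 → T
  i=17: Q-M =  4 → E
  i=18: O-K =  4 → E
  i=19: B-T =  8 → I
  i=20: M-E =  8 → I
  i=21: A-W =  4 → E
  i=22: W-D = 19 → T
  i=23: G-C =  4 → E
  i=24: H-D =  4 → E
  shifts repeat with period 6: EIIETE

EIIETE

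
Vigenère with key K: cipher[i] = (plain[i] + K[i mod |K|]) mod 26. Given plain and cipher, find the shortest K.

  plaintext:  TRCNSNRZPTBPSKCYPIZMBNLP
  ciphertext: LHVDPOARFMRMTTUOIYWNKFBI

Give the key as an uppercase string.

SQTQXBJ

  i= 0: L-T = 18 → S
  i= 1: H-R = 16 → Q
  i= 2: V-C = 19 → T
  i= 3: D-N = 16 → Q
  i= 4: P-S = 23 → X
  i= 5: O-N =  1 → B
  i= 6: A-R =  9 → J
  i= 7: R-Z = 18 → S
  i= 8: F-P = 16 → Q
  i= 9: M-T = 19 → T
  i=10: R-B = 16 → Q
  i=11: M-P = 23 → X
  i=12: T-S =  1 → B
  i=13: T-K =  9 → J
  i=14: U-C = 18 → S
  i=15: O-Y = 16 → Q
  i=16: I-P = 19 → T
  i=17: Y-I = 16 → Q
  i=18: W-Z = 23 → X
  i=19: N-M =  1 → B
  i=20: K-B =  9 → J
  i=21: F-N = 18 → S
  i=22: B-L = 16 → Q
  i=23: I-P = 19 → T
  shifts repeat with period 7: SQTQXBJ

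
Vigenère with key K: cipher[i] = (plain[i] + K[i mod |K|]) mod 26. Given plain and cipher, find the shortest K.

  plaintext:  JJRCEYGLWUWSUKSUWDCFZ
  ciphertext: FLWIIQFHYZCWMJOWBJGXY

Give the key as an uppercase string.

  i= 0: F-J = 22 → W
  i= 1: L-J =  2 → C
  i= 2: W-R =  5 → F
  i= 3: I-C =  6 → G
  i= 4: I-E =  4 → E
  i= 5: Q-Y = 18 → S
  i= 6: F-G = 25 → Z
  i= 7: H-L = 22 → W
  i= 8: Y-W =  2 → C
  i= 9: Z-U =  5 → F
  i=10: C-W =  6 → G
  i=11: W-S =  4 → E
  i=12: M-U = 18 → S
  i=13: J-K = 25 → Z
  i=14: O-S = 22 → W
  i=15: W-U =  2 → C
  i=16: B-W =  5 → F
  i=17: J-D =  6 → G
  i=18: G-C =  4 → E
  i=19: X-F = 18 → S
  i=20: Y-Z = 25 → Z
  shifts repeat with period 7: WCFGESZ

WCFGESZ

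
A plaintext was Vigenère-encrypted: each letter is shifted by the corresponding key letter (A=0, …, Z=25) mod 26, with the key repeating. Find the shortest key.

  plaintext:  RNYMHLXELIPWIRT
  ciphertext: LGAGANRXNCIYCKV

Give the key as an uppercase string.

  i= 0: L-R = 20 → U
  i= 1: G-N = 19 → T
  i= 2: A-Y =  2 → C
  i= 3: G-M = 20 → U
  i= 4: A-H = 19 → T
  i= 5: N-L =  2 → C
  i= 6: R-X = 20 → U
  i= 7: X-E = 19 → T
  i= 8: N-L =  2 → C
  i= 9: C-I = 20 → U
  i=10: I-P = 19 → T
  i=11: Y-W =  2 → C
  i=12: C-I = 20 → U
  i=13: K-R = 19 → T
  i=14: V-T =  2 → C
  shifts repeat with period 3: UTC

UTC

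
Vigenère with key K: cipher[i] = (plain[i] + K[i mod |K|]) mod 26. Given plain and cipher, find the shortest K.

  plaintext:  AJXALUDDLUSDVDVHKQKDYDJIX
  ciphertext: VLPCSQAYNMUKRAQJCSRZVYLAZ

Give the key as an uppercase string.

VCSCHWX

  i= 0: V-A = 21 → V
  i= 1: L-J =  2 → C
  i= 2: P-X = 18 → S
  i= 3: C-A =  2 → C
  i= 4: S-L =  7 → H
  i= 5: Q-U = 22 → W
  i= 6: A-D = 23 → X
  i= 7: Y-D = 21 → V
  i= 8: N-L =  2 → C
  i= 9: M-U = 18 → S
  i=10: U-S =  2 → C
  i=11: K-D =  7 → H
  i=12: R-V = 22 → W
  i=13: A-D = 23 → X
  i=14: Q-V = 21 → V
  i=15: J-H =  2 → C
  i=16: C-K = 18 → S
  i=17: S-Q =  2 → C
  i=18: R-K =  7 → H
  i=19: Z-D = 22 → W
  i=20: V-Y = 23 → X
  i=21: Y-D = 21 → V
  i=22: L-J =  2 → C
  i=23: A-I = 18 → S
  i=24: Z-X =  2 → C
  shifts repeat with period 7: VCSCHWX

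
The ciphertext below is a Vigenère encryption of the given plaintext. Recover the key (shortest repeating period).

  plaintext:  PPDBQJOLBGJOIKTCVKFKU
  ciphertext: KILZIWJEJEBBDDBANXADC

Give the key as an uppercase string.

VTIYSN

  i= 0: K-P = 21 → V
  i= 1: I-P = 19 → T
  i= 2: L-D =  8 → I
  i= 3: Z-B = 24 → Y
  i= 4: I-Q = 18 → S
  i= 5: W-J = 13 → N
  i= 6: J-O = 21 → V
  i= 7: E-L = 19 → T
  i= 8: J-B =  8 → I
  i= 9: E-G = 24 → Y
  i=10: B-J = 18 → S
  i=11: B-O = 13 → N
  i=12: D-I = 21 → V
  i=13: D-K = 19 → T
  i=14: B-T =  8 → I
  i=15: A-C = 24 → Y
  i=16: N-V = 18 → S
  i=17: X-K = 13 → N
  i=18: A-F = 21 → V
  i=19: D-K = 19 → T
  i=20: C-U =  8 → I
  shifts repeat with period 6: VTIYSN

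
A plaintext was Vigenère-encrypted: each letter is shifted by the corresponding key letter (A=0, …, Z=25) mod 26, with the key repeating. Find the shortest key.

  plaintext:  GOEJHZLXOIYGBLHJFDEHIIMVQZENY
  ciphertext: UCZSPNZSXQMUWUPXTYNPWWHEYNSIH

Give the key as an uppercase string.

  i= 0: U-G = 14 → O
  i= 1: C-O = 14 → O
  i= 2: Z-E = 21 → V
  i= 3: S-J =  9 → J
  i= 4: P-H =  8 → I
  i= 5: N-Z = 14 → O
  i= 6: Z-L = 14 → O
  i= 7: S-X = 21 → V
  i= 8: X-O =  9 → J
  i= 9: Q-I =  8 → I
  i=10: M-Y = 14 → O
  i=11: U-G = 14 → O
  i=12: W-B = 21 → V
  i=13: U-L =  9 → J
  i=14: P-H =  8 → I
  i=15: X-J = 14 → O
  i=16: T-F = 14 → O
  i=17: Y-D = 21 → V
  i=18: N-E =  9 → J
  i=19: P-H =  8 → I
  i=20: W-I = 14 → O
  i=21: W-I = 14 → O
  i=22: H-M = 21 → V
  i=23: E-V =  9 → J
  i=24: Y-Q =  8 → I
  i=25: N-Z = 14 → O
  i=26: S-E = 14 → O
  i=27: I-N = 21 → V
  i=28: H-Y =  9 → J
  shifts repeat with period 5: OOVJI

OOVJI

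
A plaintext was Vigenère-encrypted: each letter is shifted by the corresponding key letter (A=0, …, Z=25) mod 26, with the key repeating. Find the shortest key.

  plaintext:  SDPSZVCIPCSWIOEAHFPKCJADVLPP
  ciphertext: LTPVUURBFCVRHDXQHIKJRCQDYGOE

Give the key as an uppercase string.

TQADVZP

  i= 0: L-S = 19 → T
  i= 1: T-D = 16 → Q
  i= 2: P-P =  0 → A
  i= 3: V-S =  3 → D
  i= 4: U-Z = 21 → V
  i= 5: U-V = 25 → Z
  i= 6: R-C = 15 → P
  i= 7: B-I = 19 → T
  i= 8: F-P = 16 → Q
  i= 9: C-C =  0 → A
  i=10: V-S =  3 → D
  i=11: R-W = 21 → V
  i=12: H-I = 25 → Z
  i=13: D-O = 15 → P
  i=14: X-E = 19 → T
  i=15: Q-A = 16 → Q
  i=16: H-H =  0 → A
  i=17: I-F =  3 → D
  i=18: K-P = 21 → V
  i=19: J-K = 25 → Z
  i=20: R-C = 15 → P
  i=21: C-J = 19 → T
  i=22: Q-A = 16 → Q
  i=23: D-D =  0 → A
  i=24: Y-V =  3 → D
  i=25: G-L = 21 → V
  i=26: O-P = 25 → Z
  i=27: E-P = 15 → P
  shifts repeat with period 7: TQADVZP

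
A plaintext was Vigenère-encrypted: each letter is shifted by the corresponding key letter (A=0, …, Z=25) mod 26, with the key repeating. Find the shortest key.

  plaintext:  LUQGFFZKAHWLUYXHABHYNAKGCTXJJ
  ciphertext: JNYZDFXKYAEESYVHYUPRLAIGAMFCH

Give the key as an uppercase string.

YTITYAYA

  i= 0: J-L = 24 → Y
  i= 1: N-U = 19 → T
  i= 2: Y-Q =  8 → I
  i= 3: Z-G = 19 → T
  i= 4: D-F = 24 → Y
  i= 5: F-F =  0 → A
  i= 6: X-Z = 24 → Y
  i= 7: K-K =  0 → A
  i= 8: Y-A = 24 → Y
  i= 9: A-H = 19 → T
  i=10: E-W =  8 → I
  i=11: E-L = 19 → T
  i=12: S-U = 24 → Y
  i=13: Y-Y =  0 → A
  i=14: V-X = 24 → Y
  i=15: H-H =  0 → A
  i=16: Y-A = 24 → Y
  i=17: U-B = 19 → T
  i=18: P-H =  8 → I
  i=19: R-Y = 19 → T
  i=20: L-N = 24 → Y
  i=21: A-A =  0 → A
  i=22: I-K = 24 → Y
  i=23: G-G =  0 → A
  i=24: A-C = 24 → Y
  i=25: M-T = 19 → T
  i=26: F-X =  8 → I
  i=27: C-J = 19 → T
  i=28: H-J = 24 → Y
  shifts repeat with period 8: YTITYAYA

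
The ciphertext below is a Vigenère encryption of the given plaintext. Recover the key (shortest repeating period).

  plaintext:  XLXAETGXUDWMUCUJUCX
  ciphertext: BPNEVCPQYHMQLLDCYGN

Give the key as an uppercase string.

EEQERJJT

  i= 0: B-X =  4 → E
  i= 1: P-L =  4 → E
  i= 2: N-X = 16 → Q
  i= 3: E-A =  4 → E
  i= 4: V-E = 17 → R
  i= 5: C-T =  9 → J
  i= 6: P-G =  9 → J
  i= 7: Q-X = 19 → T
  i= 8: Y-U =  4 → E
  i= 9: H-D =  4 → E
  i=10: M-W = 16 → Q
  i=11: Q-M =  4 → E
  i=12: L-U = 17 → R
  i=13: L-C =  9 → J
  i=14: D-U =  9 → J
  i=15: C-J = 19 → T
  i=16: Y-U =  4 → E
  i=17: G-C =  4 → E
  i=18: N-X = 16 → Q
  shifts repeat with period 8: EEQERJJT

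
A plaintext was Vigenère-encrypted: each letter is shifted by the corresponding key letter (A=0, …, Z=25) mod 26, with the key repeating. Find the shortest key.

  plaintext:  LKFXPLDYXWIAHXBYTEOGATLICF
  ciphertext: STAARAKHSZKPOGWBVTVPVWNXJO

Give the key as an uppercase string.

  i= 0: S-L =  7 → H
  i= 1: T-K =  9 → J
  i= 2: A-F = 21 → V
  i= 3: A-X =  3 → D
  i= 4: R-P =  2 → C
  i= 5: A-L = 15 → P
  i= 6: K-D =  7 → H
  i= 7: H-Y =  9 → J
  i= 8: S-X = 21 → V
  i= 9: Z-W =  3 → D
  i=10: K-I =  2 → C
  i=11: P-A = 15 → P
  i=12: O-H =  7 → H
  i=13: G-X =  9 → J
  i=14: W-B = 21 → V
  i=15: B-Y =  3 → D
  i=16: V-T =  2 → C
  i=17: T-E = 15 → P
  i=18: V-O =  7 → H
  i=19: P-G =  9 → J
  i=20: V-A = 21 → V
  i=21: W-T =  3 → D
  i=22: N-L =  2 → C
  i=23: X-I = 15 → P
  i=24: J-C =  7 → H
  i=25: O-F =  9 → J
  shifts repeat with period 6: HJVDCP

HJVDCP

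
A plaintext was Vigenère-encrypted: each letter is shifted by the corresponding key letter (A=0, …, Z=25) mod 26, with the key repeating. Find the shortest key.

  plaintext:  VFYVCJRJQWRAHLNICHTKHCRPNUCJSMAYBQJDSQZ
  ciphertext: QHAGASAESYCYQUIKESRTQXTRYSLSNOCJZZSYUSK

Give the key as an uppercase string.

VCCLYJJ

  i= 0: Q-V = 21 → V
  i= 1: H-F =  2 → C
  i= 2: A-Y =  2 → C
  i= 3: G-V = 11 → L
  i= 4: A-C = 24 → Y
  i= 5: S-J =  9 → J
  i= 6: A-R =  9 → J
  i= 7: E-J = 21 → V
  i= 8: S-Q =  2 → C
  i= 9: Y-W =  2 → C
  i=10: C-R = 11 → L
  i=11: Y-A = 24 → Y
  i=12: Q-H =  9 → J
  i=13: U-L =  9 → J
  i=14: I-N = 21 → V
  i=15: K-I =  2 → C
  i=16: E-C =  2 → C
  i=17: S-H = 11 → L
  i=18: R-T = 24 → Y
  i=19: T-K =  9 → J
  i=20: Q-H =  9 → J
  i=21: X-C = 21 → V
  i=22: T-R =  2 → C
  i=23: R-P =  2 → C
  i=24: Y-N = 11 → L
  i=25: S-U = 24 → Y
  i=26: L-C =  9 → J
  i=27: S-J =  9 → J
  i=28: N-S = 21 → V
  i=29: O-M =  2 → C
  i=30: C-A =  2 → C
  i=31: J-Y = 11 → L
  i=32: Z-B = 24 → Y
  i=33: Z-Q =  9 → J
  i=34: S-J =  9 → J
  i=35: Y-D = 21 → V
  i=36: U-S =  2 → C
  i=37: S-Q =  2 → C
  i=38: K-Z = 11 → L
  shifts repeat with period 7: VCCLYJJ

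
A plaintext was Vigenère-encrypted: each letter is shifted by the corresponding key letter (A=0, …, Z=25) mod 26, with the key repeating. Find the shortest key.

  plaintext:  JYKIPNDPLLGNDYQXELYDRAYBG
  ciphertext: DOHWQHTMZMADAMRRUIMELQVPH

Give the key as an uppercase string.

  i= 0: D-J = 20 → U
  i= 1: O-Y = 16 → Q
  i= 2: H-K = 23 → X
  i= 3: W-I = 14 → O
  i= 4: Q-P =  1 → B
  i= 5: H-N = 20 → U
  i= 6: T-D = 16 → Q
  i= 7: M-P = 23 → X
  i= 8: Z-L = 14 → O
  i= 9: M-L =  1 → B
  i=10: A-G = 20 → U
  i=11: D-N = 16 → Q
  i=12: A-D = 23 → X
  i=13: M-Y = 14 → O
  i=14: R-Q =  1 → B
  i=15: R-X = 20 → U
  i=16: U-E = 16 → Q
  i=17: I-L = 23 → X
  i=18: M-Y = 14 → O
  i=19: E-D =  1 → B
  i=20: L-R = 20 → U
  i=21: Q-A = 16 → Q
  i=22: V-Y = 23 → X
  i=23: P-B = 14 → O
  i=24: H-G =  1 → B
  shifts repeat with period 5: UQXOB

UQXOB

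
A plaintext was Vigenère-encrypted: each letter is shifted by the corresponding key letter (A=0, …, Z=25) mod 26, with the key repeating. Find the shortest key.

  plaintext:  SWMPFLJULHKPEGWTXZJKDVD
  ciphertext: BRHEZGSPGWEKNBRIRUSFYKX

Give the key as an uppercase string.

  i= 0: B-S =  9 → J
  i= 1: R-W = 21 → V
  i= 2: H-M = 21 → V
  i= 3: E-P = 15 → P
  i= 4: Z-F = 20 → U
  i= 5: G-L = 21 → V
  i= 6: S-J =  9 → J
  i= 7: P-U = 21 → V
  i= 8: G-L = 21 → V
  i= 9: W-H = 15 → P
  i=10: E-K = 20 → U
  i=11: K-P = 21 → V
  i=12: N-E =  9 → J
  i=13: B-G = 21 → V
  i=14: R-W = 21 → V
  i=15: I-T = 15 → P
  i=16: R-X = 20 → U
  i=17: U-Z = 21 → V
  i=18: S-J =  9 → J
  i=19: F-K = 21 → V
  i=20: Y-D = 21 → V
  i=21: K-V = 15 → P
  i=22: X-D = 20 → U
  shifts repeat with period 6: JVVPUV

JVVPUV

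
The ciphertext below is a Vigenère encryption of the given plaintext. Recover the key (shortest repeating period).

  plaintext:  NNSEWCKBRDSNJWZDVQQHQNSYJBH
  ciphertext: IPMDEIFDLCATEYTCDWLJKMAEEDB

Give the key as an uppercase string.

  i= 0: I-N = 21 → V
  i= 1: P-N =  2 → C
  i= 2: M-S = 20 → U
  i= 3: D-E = 25 → Z
  i= 4: E-W =  8 → I
  i= 5: I-C =  6 → G
  i= 6: F-K = 21 → V
  i= 7: D-B =  2 → C
  i= 8: L-R = 20 → U
  i= 9: C-D = 25 → Z
  i=10: A-S =  8 → I
  i=11: T-N =  6 → G
  i=12: E-J = 21 → V
  i=13: Y-W =  2 → C
  i=14: T-Z = 20 → U
  i=15: C-D = 25 → Z
  i=16: D-V =  8 → I
  i=17: W-Q =  6 → G
  i=18: L-Q = 21 → V
  i=19: J-H =  2 → C
  i=20: K-Q = 20 → U
  i=21: M-N = 25 → Z
  i=22: A-S =  8 → I
  i=23: E-Y =  6 → G
  i=24: E-J = 21 → V
  i=25: D-B =  2 → C
  i=26: B-H = 20 → U
  shifts repeat with period 6: VCUZIG

VCUZIG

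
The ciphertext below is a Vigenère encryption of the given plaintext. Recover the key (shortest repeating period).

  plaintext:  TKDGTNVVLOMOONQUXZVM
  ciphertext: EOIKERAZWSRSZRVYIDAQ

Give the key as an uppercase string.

LEFE

  i= 0: E-T = 11 → L
  i= 1: O-K =  4 → E
  i= 2: I-D =  5 → F
  i= 3: K-G =  4 → E
  i= 4: E-T = 11 → L
  i= 5: R-N =  4 → E
  i= 6: A-V =  5 → F
  i= 7: Z-V =  4 → E
  i= 8: W-L = 11 → L
  i= 9: S-O =  4 → E
  i=10: R-M =  5 → F
  i=11: S-O =  4 → E
  i=12: Z-O = 11 → L
  i=13: R-N =  4 → E
  i=14: V-Q =  5 → F
  i=15: Y-U =  4 → E
  i=16: I-X = 11 → L
  i=17: D-Z =  4 → E
  i=18: A-V =  5 → F
  i=19: Q-M =  4 → E
  shifts repeat with period 4: LEFE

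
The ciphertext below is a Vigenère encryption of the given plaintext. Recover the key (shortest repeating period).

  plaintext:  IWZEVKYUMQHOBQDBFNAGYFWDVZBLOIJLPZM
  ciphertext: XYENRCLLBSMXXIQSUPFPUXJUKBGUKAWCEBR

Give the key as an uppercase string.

PCFJWSNR

  i= 0: X-I = 15 → P
  i= 1: Y-W =  2 → C
  i= 2: E-Z =  5 → F
  i= 3: N-E =  9 → J
  i= 4: R-V = 22 → W
  i= 5: C-K = 18 → S
  i= 6: L-Y = 13 → N
  i= 7: L-U = 17 → R
  i= 8: B-M = 15 → P
  i= 9: S-Q =  2 → C
  i=10: M-H =  5 → F
  i=11: X-O =  9 → J
  i=12: X-B = 22 → W
  i=13: I-Q = 18 → S
  i=14: Q-D = 13 → N
  i=15: S-B = 17 → R
  i=16: U-F = 15 → P
  i=17: P-N =  2 → C
  i=18: F-A =  5 → F
  i=19: P-G =  9 → J
  i=20: U-Y = 22 → W
  i=21: X-F = 18 → S
  i=22: J-W = 13 → N
  i=23: U-D = 17 → R
  i=24: K-V = 15 → P
  i=25: B-Z =  2 → C
  i=26: G-B =  5 → F
  i=27: U-L =  9 → J
  i=28: K-O = 22 → W
  i=29: A-I = 18 → S
  i=30: W-J = 13 → N
  i=31: C-L = 17 → R
  i=32: E-P = 15 → P
  i=33: B-Z =  2 → C
  i=34: R-M =  5 → F
  shifts repeat with period 8: PCFJWSNR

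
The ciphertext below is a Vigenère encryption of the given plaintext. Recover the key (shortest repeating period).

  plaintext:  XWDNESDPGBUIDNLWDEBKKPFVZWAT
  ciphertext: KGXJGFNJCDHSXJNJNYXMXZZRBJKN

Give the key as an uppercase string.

NKUWC

  i= 0: K-X = 13 → N
  i= 1: G-W = 10 → K
  i= 2: X-D = 20 → U
  i= 3: J-N = 22 → W
  i= 4: G-E =  2 → C
  i= 5: F-S = 13 → N
  i= 6: N-D = 10 → K
  i= 7: J-P = 20 → U
  i= 8: C-G = 22 → W
  i= 9: D-B =  2 → C
  i=10: H-U = 13 → N
  i=11: S-I = 10 → K
  i=12: X-D = 20 → U
  i=13: J-N = 22 → W
  i=14: N-L =  2 → C
  i=15: J-W = 13 → N
  i=16: N-D = 10 → K
  i=17: Y-E = 20 → U
  i=18: X-B = 22 → W
  i=19: M-K =  2 → C
  i=20: X-K = 13 → N
  i=21: Z-P = 10 → K
  i=22: Z-F = 20 → U
  i=23: R-V = 22 → W
  i=24: B-Z =  2 → C
  i=25: J-W = 13 → N
  i=26: K-A = 10 → K
  i=27: N-T = 20 → U
  shifts repeat with period 5: NKUWC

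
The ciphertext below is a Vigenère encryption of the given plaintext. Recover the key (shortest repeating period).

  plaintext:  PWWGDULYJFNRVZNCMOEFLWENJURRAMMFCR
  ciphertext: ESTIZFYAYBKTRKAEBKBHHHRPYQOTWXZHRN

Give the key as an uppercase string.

PWXCWLNC

  i= 0: E-P = 15 → P
  i= 1: S-W = 22 → W
  i= 2: T-W = 23 → X
  i= 3: I-G =  2 → C
  i= 4: Z-D = 22 → W
  i= 5: F-U = 11 → L
  i= 6: Y-L = 13 → N
  i= 7: A-Y =  2 → C
  i= 8: Y-J = 15 → P
  i= 9: B-F = 22 → W
  i=10: K-N = 23 → X
  i=11: T-R =  2 → C
  i=12: R-V = 22 → W
  i=13: K-Z = 11 → L
  i=14: A-N = 13 → N
  i=15: E-C =  2 → C
  i=16: B-M = 15 → P
  i=17: K-O = 22 → W
  i=18: B-E = 23 → X
  i=19: H-F =  2 → C
  i=20: H-L = 22 → W
  i=21: H-W = 11 → L
  i=22: R-E = 13 → N
  i=23: P-N =  2 → C
  i=24: Y-J = 15 → P
  i=25: Q-U = 22 → W
  i=26: O-R = 23 → X
  i=27: T-R =  2 → C
  i=28: W-A = 22 → W
  i=29: X-M = 11 → L
  i=30: Z-M = 13 → N
  i=31: H-F =  2 → C
  i=32: R-C = 15 → P
  i=33: N-R = 22 → W
  shifts repeat with period 8: PWXCWLNC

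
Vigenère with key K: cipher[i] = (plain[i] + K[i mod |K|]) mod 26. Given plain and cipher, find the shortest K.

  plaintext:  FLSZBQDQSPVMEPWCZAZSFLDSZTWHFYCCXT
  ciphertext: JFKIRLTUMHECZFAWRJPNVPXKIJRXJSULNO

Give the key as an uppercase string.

  i= 0: J-F =  4 → E
  i= 1: F-L = 20 → U
  i= 2: K-S = 18 → S
  i= 3: I-Z =  9 → J
  i= 4: R-B = 16 → Q
  i= 5: L-Q = 21 → V
  i= 6: T-D = 16 → Q
  i= 7: U-Q =  4 → E
  i= 8: M-S = 20 → U
  i= 9: H-P = 18 → S
  i=10: E-V =  9 → J
  i=11: C-M = 16 → Q
  i=12: Z-E = 21 → V
  i=13: F-P = 16 → Q
  i=14: A-W =  4 → E
  i=15: W-C = 20 → U
  i=16: R-Z = 18 → S
  i=17: J-A =  9 → J
  i=18: P-Z = 16 → Q
  i=19: N-S = 21 → V
  i=20: V-F = 16 → Q
  i=21: P-L =  4 → E
  i=22: X-D = 20 → U
  i=23: K-S = 18 → S
  i=24: I-Z =  9 → J
  i=25: J-T = 16 → Q
  i=26: R-W = 21 → V
  i=27: X-H = 16 → Q
  i=28: J-F =  4 → E
  i=29: S-Y = 20 → U
  i=30: U-C = 18 → S
  i=31: L-C =  9 → J
  i=32: N-X = 16 → Q
  i=33: O-T = 21 → V
  shifts repeat with period 7: EUSJQVQ

EUSJQVQ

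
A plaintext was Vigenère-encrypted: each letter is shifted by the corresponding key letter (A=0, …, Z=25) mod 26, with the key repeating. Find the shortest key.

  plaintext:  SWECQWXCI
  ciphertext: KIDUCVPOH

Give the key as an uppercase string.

  i= 0: K-S = 18 → S
  i= 1: I-W = 12 → M
  i= 2: D-E = 25 → Z
  i= 3: U-C = 18 → S
  i= 4: C-Q = 12 → M
  i= 5: V-W = 25 → Z
  i= 6: P-X = 18 → S
  i= 7: O-C = 12 → M
  i= 8: H-I = 25 → Z
  shifts repeat with period 3: SMZ

SMZ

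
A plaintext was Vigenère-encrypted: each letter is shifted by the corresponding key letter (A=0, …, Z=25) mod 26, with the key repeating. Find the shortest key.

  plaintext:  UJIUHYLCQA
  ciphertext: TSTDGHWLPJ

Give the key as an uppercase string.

ZJLJ

  i= 0: T-U = 25 → Z
  i= 1: S-J =  9 → J
  i= 2: T-I = 11 → L
  i= 3: D-U =  9 → J
  i= 4: G-H = 25 → Z
  i= 5: H-Y =  9 → J
  i= 6: W-L = 11 → L
  i= 7: L-C =  9 → J
  i= 8: P-Q = 25 → Z
  i= 9: J-A =  9 → J
  shifts repeat with period 4: ZJLJ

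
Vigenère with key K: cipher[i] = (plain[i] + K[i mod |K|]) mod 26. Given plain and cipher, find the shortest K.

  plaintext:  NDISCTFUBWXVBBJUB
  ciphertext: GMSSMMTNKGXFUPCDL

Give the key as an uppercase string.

  i= 0: G-N = 19 → T
  i= 1: M-D =  9 → J
  i= 2: S-I = 10 → K
  i= 3: S-S =  0 → A
  i= 4: M-C = 10 → K
  i= 5: M-T = 19 → T
  i= 6: T-F = 14 → O
  i= 7: N-U = 19 → T
  i= 8: K-B =  9 → J
  i= 9: G-W = 10 → K
  i=10: X-X =  0 → A
  i=11: F-V = 10 → K
  i=12: U-B = 19 → T
  i=13: P-B = 14 → O
  i=14: C-J = 19 → T
  i=15: D-U =  9 → J
  i=16: L-B = 10 → K
  shifts repeat with period 7: TJKAKTO

TJKAKTO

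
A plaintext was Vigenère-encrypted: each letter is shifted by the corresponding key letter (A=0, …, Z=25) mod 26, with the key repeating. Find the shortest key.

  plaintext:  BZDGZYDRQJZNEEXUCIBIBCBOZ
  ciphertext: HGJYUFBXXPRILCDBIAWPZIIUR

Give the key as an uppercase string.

GHGSVHY

  i= 0: H-B =  6 → G
  i= 1: G-Z =  7 → H
  i= 2: J-D =  6 → G
  i= 3: Y-G = 18 → S
  i= 4: U-Z = 21 → V
  i= 5: F-Y =  7 → H
  i= 6: B-D = 24 → Y
  i= 7: X-R =  6 → G
  i= 8: X-Q =  7 → H
  i= 9: P-J =  6 → G
  i=10: R-Z = 18 → S
  i=11: I-N = 21 → V
  i=12: L-E =  7 → H
  i=13: C-E = 24 → Y
  i=14: D-X =  6 → G
  i=15: B-U =  7 → H
  i=16: I-C =  6 → G
  i=17: A-I = 18 → S
  i=18: W-B = 21 → V
  i=19: P-I =  7 → H
  i=20: Z-B = 24 → Y
  i=21: I-C =  6 → G
  i=22: I-B =  7 → H
  i=23: U-O =  6 → G
  i=24: R-Z = 18 → S
  shifts repeat with period 7: GHGSVHY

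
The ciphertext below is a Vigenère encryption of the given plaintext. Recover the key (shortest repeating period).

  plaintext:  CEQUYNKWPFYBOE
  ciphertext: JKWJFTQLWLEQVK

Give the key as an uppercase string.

  i= 0: J-C =  7 → H
  i= 1: K-E =  6 → G
  i= 2: W-Q =  6 → G
  i= 3: J-U = 15 → P
  i= 4: F-Y =  7 → H
  i= 5: T-N =  6 → G
  i= 6: Q-K =  6 → G
  i= 7: L-W = 15 → P
  i= 8: W-P =  7 → H
  i= 9: L-F =  6 → G
  i=10: E-Y =  6 → G
  i=11: Q-B = 15 → P
  i=12: V-O =  7 → H
  i=13: K-E =  6 → G
  shifts repeat with period 4: HGGP

HGGP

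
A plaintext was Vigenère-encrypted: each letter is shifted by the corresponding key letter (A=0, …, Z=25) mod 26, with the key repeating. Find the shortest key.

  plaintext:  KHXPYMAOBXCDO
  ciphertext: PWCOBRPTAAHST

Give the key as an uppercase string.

  i= 0: P-K =  5 → F
  i= 1: W-H = 15 → P
  i= 2: C-X =  5 → F
  i= 3: O-P = 25 → Z
  i= 4: B-Y =  3 → D
  i= 5: R-M =  5 → F
  i= 6: P-A = 15 → P
  i= 7: T-O =  5 → F
  i= 8: A-B = 25 → Z
  i= 9: A-X =  3 → D
  i=10: H-C =  5 → F
  i=11: S-D = 15 → P
  i=12: T-O =  5 → F
  shifts repeat with period 5: FPFZD

FPFZD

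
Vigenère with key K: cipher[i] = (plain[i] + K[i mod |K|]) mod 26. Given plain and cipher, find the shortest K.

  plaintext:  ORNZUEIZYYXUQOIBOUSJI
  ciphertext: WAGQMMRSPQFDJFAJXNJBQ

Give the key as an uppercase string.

  i= 0: W-O =  8 → I
  i= 1: A-R =  9 → J
  i= 2: G-N = 19 → T
  i= 3: Q-Z = 17 → R
  i= 4: M-U = 18 → S
  i= 5: M-E =  8 → I
  i= 6: R-I =  9 → J
  i= 7: S-Z = 19 → T
  i= 8: P-Y = 17 → R
  i= 9: Q-Y = 18 → S
  i=10: F-X =  8 → I
  i=11: D-U =  9 → J
  i=12: J-Q = 19 → T
  i=13: F-O = 17 → R
  i=14: A-I = 18 → S
  i=15: J-B =  8 → I
  i=16: X-O =  9 → J
  i=17: N-U = 19 → T
  i=18: J-S = 17 → R
  i=19: B-J = 18 → S
  i=20: Q-I =  8 → I
  shifts repeat with period 5: IJTRS

IJTRS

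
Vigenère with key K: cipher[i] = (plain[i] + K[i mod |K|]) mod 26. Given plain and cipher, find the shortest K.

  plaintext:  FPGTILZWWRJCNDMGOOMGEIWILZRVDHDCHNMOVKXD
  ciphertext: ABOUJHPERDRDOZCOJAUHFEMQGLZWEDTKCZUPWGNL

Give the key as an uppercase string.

  i= 0: A-F = 21 → V
  i= 1: B-P = 12 → M
  i= 2: O-G =  8 → I
  i= 3: U-T =  1 → B
  i= 4: J-I =  1 → B
  i= 5: H-L = 22 → W
  i= 6: P-Z = 16 → Q
  i= 7: E-W =  8 → I
  i= 8: R-W = 21 → V
  i= 9: D-R = 12 → M
  i=10: R-J =  8 → I
  i=11: D-C =  1 → B
  i=12: O-N =  1 → B
  i=13: Z-D = 22 → W
  i=14: C-M = 16 → Q
  i=15: O-G =  8 → I
  i=16: J-O = 21 → V
  i=17: A-O = 12 → M
  i=18: U-M =  8 → I
  i=19: H-G =  1 → B
  i=20: F-E =  1 → B
  i=21: E-I = 22 → W
  i=22: M-W = 16 → Q
  i=23: Q-I =  8 → I
  i=24: G-L = 21 → V
  i=25: L-Z = 12 → M
  i=26: Z-R =  8 → I
  i=27: W-V =  1 → B
  i=28: E-D =  1 → B
  i=29: D-H = 22 → W
  i=30: T-D = 16 → Q
  i=31: K-C =  8 → I
  i=32: C-H = 21 → V
  i=33: Z-N = 12 → M
  i=34: U-M =  8 → I
  i=35: P-O =  1 → B
  i=36: W-V =  1 → B
  i=37: G-K = 22 → W
  i=38: N-X = 16 → Q
  i=39: L-D =  8 → I
  shifts repeat with period 8: VMIBBWQI

VMIBBWQI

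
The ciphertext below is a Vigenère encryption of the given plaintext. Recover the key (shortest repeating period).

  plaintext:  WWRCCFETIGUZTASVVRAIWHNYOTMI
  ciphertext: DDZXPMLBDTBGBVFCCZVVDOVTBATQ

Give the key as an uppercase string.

HHIVN

  i= 0: D-W =  7 → H
  i= 1: D-W =  7 → H
  i= 2: Z-R =  8 → I
  i= 3: X-C = 21 → V
  i= 4: P-C = 13 → N
  i= 5: M-F =  7 → H
  i= 6: L-E =  7 → H
  i= 7: B-T =  8 → I
  i= 8: D-I = 21 → V
  i= 9: T-G = 13 → N
  i=10: B-U =  7 → H
  i=11: G-Z =  7 → H
  i=12: B-T =  8 → I
  i=13: V-A = 21 → V
  i=14: F-S = 13 → N
  i=15: C-V =  7 → H
  i=16: C-V =  7 → H
  i=17: Z-R =  8 → I
  i=18: V-A = 21 → V
  i=19: V-I = 13 → N
  i=20: D-W =  7 → H
  i=21: O-H =  7 → H
  i=22: V-N =  8 → I
  i=23: T-Y = 21 → V
  i=24: B-O = 13 → N
  i=25: A-T =  7 → H
  i=26: T-M =  7 → H
  i=27: Q-I =  8 → I
  shifts repeat with period 5: HHIVN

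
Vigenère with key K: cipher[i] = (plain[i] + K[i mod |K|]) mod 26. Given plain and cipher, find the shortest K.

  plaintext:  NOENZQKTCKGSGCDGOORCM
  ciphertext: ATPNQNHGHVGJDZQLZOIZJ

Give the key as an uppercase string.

  i= 0: A-N = 13 → N
  i= 1: T-O =  5 → F
  i= 2: P-E = 11 → L
  i= 3: N-N =  0 → A
  i= 4: Q-Z = 17 → R
  i= 5: N-Q = 23 → X
  i= 6: H-K = 23 → X
  i= 7: G-T = 13 → N
  i= 8: H-C =  5 → F
  i= 9: V-K = 11 → L
  i=10: G-G =  0 → A
  i=11: J-S = 17 → R
  i=12: D-G = 23 → X
  i=13: Z-C = 23 → X
  i=14: Q-D = 13 → N
  i=15: L-G =  5 → F
  i=16: Z-O = 11 → L
  i=17: O-O =  0 → A
  i=18: I-R = 17 → R
  i=19: Z-C = 23 → X
  i=20: J-M = 23 → X
  shifts repeat with period 7: NFLARXX

NFLARXX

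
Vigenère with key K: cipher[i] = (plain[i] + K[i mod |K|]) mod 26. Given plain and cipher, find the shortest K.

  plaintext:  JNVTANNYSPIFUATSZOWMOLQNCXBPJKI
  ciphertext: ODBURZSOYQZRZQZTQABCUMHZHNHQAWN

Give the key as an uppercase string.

FQGBRM

  i= 0: O-J =  5 → F
  i= 1: D-N = 16 → Q
  i= 2: B-V =  6 → G
  i= 3: U-T =  1 → B
  i= 4: R-A = 17 → R
  i= 5: Z-N = 12 → M
  i= 6: S-N =  5 → F
  i= 7: O-Y = 16 → Q
  i= 8: Y-S =  6 → G
  i= 9: Q-P =  1 → B
  i=10: Z-I = 17 → R
  i=11: R-F = 12 → M
  i=12: Z-U =  5 → F
  i=13: Q-A = 16 → Q
  i=14: Z-T =  6 → G
  i=15: T-S =  1 → B
  i=16: Q-Z = 17 → R
  i=17: A-O = 12 → M
  i=18: B-W =  5 → F
  i=19: C-M = 16 → Q
  i=20: U-O =  6 → G
  i=21: M-L =  1 → B
  i=22: H-Q = 17 → R
  i=23: Z-N = 12 → M
  i=24: H-C =  5 → F
  i=25: N-X = 16 → Q
  i=26: H-B =  6 → G
  i=27: Q-P =  1 → B
  i=28: A-J = 17 → R
  i=29: W-K = 12 → M
  i=30: N-I =  5 → F
  shifts repeat with period 6: FQGBRM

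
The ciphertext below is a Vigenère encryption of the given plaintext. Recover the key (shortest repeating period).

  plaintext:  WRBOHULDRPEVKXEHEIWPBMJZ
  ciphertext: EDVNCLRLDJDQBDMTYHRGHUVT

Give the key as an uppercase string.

IMUZVRG

  i= 0: E-W =  8 → I
  i= 1: D-R = 12 → M
  i= 2: V-B = 20 → U
  i= 3: N-O = 25 → Z
  i= 4: C-H = 21 → V
  i= 5: L-U = 17 → R
  i= 6: R-L =  6 → G
  i= 7: L-D =  8 → I
  i= 8: D-R = 12 → M
  i= 9: J-P = 20 → U
  i=10: D-E = 25 → Z
  i=11: Q-V = 21 → V
  i=12: B-K = 17 → R
  i=13: D-X =  6 → G
  i=14: M-E =  8 → I
  i=15: T-H = 12 → M
  i=16: Y-E = 20 → U
  i=17: H-I = 25 → Z
  i=18: R-W = 21 → V
  i=19: G-P = 17 → R
  i=20: H-B =  6 → G
  i=21: U-M =  8 → I
  i=22: V-J = 12 → M
  i=23: T-Z = 20 → U
  shifts repeat with period 7: IMUZVRG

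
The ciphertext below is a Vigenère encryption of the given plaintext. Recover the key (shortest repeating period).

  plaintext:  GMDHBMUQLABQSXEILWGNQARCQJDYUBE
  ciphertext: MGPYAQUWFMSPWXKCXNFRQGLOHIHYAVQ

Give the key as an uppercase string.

  i= 0: M-G =  6 → G
  i= 1: G-M = 20 → U
  i= 2: P-D = 12 → M
  i= 3: Y-H = 17 → R
  i= 4: A-B = 25 → Z
  i= 5: Q-M =  4 → E
  i= 6: U-U =  0 → A
  i= 7: W-Q =  6 → G
  i= 8: F-L = 20 → U
  i= 9: M-A = 12 → M
  i=10: S-B = 17 → R
  i=11: P-Q = 25 → Z
  i=12: W-S =  4 → E
  i=13: X-X =  0 → A
  i=14: K-E =  6 → G
  i=15: C-I = 20 → U
  i=16: X-L = 12 → M
  i=17: N-W = 17 → R
  i=18: F-G = 25 → Z
  i=19: R-N =  4 → E
  i=20: Q-Q =  0 → A
  i=21: G-A =  6 → G
  i=22: L-R = 20 → U
  i=23: O-C = 12 → M
  i=24: H-Q = 17 → R
  i=25: I-J = 25 → Z
  i=26: H-D =  4 → E
  i=27: Y-Y =  0 → A
  i=28: A-U =  6 → G
  i=29: V-B = 20 → U
  i=30: Q-E = 12 → M
  shifts repeat with period 7: GUMRZEA

GUMRZEA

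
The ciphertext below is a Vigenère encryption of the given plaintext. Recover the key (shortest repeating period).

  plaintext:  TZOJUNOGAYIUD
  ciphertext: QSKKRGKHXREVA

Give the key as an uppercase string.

  i= 0: Q-T = 23 → X
  i= 1: S-Z = 19 → T
  i= 2: K-O = 22 → W
  i= 3: K-J =  1 → B
  i= 4: R-U = 23 → X
  i= 5: G-N = 19 → T
  i= 6: K-O = 22 → W
  i= 7: H-G =  1 → B
  i= 8: X-A = 23 → X
  i= 9: R-Y = 19 → T
  i=10: E-I = 22 → W
  i=11: V-U =  1 → B
  i=12: A-D = 23 → X
  shifts repeat with period 4: XTWB

XTWB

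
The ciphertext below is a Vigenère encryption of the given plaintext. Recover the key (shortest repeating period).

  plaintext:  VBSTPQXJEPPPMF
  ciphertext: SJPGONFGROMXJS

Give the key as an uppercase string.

XIXNZ

  i= 0: S-V = 23 → X
  i= 1: J-B =  8 → I
  i= 2: P-S = 23 → X
  i= 3: G-T = 13 → N
  i= 4: O-P = 25 → Z
  i= 5: N-Q = 23 → X
  i= 6: F-X =  8 → I
  i= 7: G-J = 23 → X
  i= 8: R-E = 13 → N
  i= 9: O-P = 25 → Z
  i=10: M-P = 23 → X
  i=11: X-P =  8 → I
  i=12: J-M = 23 → X
  i=13: S-F = 13 → N
  shifts repeat with period 5: XIXNZ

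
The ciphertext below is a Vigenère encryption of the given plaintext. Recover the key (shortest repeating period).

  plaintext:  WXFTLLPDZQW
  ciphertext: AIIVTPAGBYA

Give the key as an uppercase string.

ELDCI

  i= 0: A-W =  4 → E
  i= 1: I-X = 11 → L
  i= 2: I-F =  3 → D
  i= 3: V-T =  2 → C
  i= 4: T-L =  8 → I
  i= 5: P-L =  4 → E
  i= 6: A-P = 11 → L
  i= 7: G-D =  3 → D
  i= 8: B-Z =  2 → C
  i= 9: Y-Q =  8 → I
  i=10: A-W =  4 → E
  shifts repeat with period 5: ELDCI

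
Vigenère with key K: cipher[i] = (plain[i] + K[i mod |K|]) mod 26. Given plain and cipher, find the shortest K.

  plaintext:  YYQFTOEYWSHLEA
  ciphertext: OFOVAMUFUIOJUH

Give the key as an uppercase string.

QHY

  i= 0: O-Y = 16 → Q
  i= 1: F-Y =  7 → H
  i= 2: O-Q = 24 → Y
  i= 3: V-F = 16 → Q
  i= 4: A-T =  7 → H
  i= 5: M-O = 24 → Y
  i= 6: U-E = 16 → Q
  i= 7: F-Y =  7 → H
  i= 8: U-W = 24 → Y
  i= 9: I-S = 16 → Q
  i=10: O-H =  7 → H
  i=11: J-L = 24 → Y
  i=12: U-E = 16 → Q
  i=13: H-A =  7 → H
  shifts repeat with period 3: QHY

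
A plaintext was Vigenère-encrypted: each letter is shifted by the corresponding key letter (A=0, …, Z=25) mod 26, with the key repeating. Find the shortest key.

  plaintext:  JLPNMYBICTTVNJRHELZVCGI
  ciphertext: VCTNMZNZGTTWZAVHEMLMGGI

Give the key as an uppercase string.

  i= 0: V-J = 12 → M
  i= 1: C-L = 17 → R
  i= 2: T-P =  4 → E
  i= 3: N-N =  0 → A
  i= 4: M-M =  0 → A
  i= 5: Z-Y =  1 → B
  i= 6: N-B = 12 → M
  i= 7: Z-I = 17 → R
  i= 8: G-C =  4 → E
  i= 9: T-T =  0 → A
  i=10: T-T =  0 → A
  i=11: W-V =  1 → B
  i=12: Z-N = 12 → M
  i=13: A-J = 17 → R
  i=14: V-R =  4 → E
  i=15: H-H =  0 → A
  i=16: E-E =  0 → A
  i=17: M-L =  1 → B
  i=18: L-Z = 12 → M
  i=19: M-V = 17 → R
  i=20: G-C =  4 → E
  i=21: G-G =  0 → A
  i=22: I-I =  0 → A
  shifts repeat with period 6: MREAAB

MREAAB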